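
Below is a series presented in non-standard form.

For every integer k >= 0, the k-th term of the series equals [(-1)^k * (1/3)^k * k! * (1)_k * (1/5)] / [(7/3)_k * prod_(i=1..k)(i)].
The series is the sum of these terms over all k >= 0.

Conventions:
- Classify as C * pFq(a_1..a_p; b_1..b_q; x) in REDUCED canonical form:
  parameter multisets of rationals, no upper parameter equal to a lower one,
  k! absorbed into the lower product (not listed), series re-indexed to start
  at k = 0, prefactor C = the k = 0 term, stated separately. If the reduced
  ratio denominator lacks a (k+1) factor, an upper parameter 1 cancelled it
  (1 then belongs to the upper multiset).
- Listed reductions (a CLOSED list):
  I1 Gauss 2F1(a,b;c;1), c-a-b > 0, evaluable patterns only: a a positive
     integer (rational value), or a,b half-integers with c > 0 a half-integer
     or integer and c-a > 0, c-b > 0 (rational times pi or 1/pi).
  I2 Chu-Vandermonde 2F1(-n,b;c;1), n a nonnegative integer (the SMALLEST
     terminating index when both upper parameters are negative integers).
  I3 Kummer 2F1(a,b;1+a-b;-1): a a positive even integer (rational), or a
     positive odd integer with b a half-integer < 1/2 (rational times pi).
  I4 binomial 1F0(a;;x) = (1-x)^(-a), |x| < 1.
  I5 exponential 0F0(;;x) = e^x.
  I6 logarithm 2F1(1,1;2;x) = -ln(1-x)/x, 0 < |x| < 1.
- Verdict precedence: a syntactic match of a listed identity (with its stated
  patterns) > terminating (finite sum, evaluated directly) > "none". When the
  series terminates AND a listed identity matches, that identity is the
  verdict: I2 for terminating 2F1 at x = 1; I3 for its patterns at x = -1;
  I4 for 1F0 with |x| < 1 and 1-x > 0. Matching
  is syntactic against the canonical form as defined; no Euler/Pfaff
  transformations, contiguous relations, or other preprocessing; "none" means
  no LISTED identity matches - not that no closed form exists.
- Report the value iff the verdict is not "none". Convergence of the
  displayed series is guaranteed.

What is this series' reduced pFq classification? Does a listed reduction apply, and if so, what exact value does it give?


Reduced: x = -1/3, 2F1, upper = {1, 1}, lower = {7/3}, C = 1/5. Verdict: no listed reduction: x = -1/3 and upper {1, 1} fail every I1-I6 pattern.

First insight: t_0 being 1/5, the (-1)^k factor (prefactor 1/5) folds into the argument's sign.
Term ratio: r(k) = (-1/3) * (k+1) (k+1) / [(k+7/3) (k+1)] - rational in k. x = (-1/3); t_0 = 1/5; negate the roots.


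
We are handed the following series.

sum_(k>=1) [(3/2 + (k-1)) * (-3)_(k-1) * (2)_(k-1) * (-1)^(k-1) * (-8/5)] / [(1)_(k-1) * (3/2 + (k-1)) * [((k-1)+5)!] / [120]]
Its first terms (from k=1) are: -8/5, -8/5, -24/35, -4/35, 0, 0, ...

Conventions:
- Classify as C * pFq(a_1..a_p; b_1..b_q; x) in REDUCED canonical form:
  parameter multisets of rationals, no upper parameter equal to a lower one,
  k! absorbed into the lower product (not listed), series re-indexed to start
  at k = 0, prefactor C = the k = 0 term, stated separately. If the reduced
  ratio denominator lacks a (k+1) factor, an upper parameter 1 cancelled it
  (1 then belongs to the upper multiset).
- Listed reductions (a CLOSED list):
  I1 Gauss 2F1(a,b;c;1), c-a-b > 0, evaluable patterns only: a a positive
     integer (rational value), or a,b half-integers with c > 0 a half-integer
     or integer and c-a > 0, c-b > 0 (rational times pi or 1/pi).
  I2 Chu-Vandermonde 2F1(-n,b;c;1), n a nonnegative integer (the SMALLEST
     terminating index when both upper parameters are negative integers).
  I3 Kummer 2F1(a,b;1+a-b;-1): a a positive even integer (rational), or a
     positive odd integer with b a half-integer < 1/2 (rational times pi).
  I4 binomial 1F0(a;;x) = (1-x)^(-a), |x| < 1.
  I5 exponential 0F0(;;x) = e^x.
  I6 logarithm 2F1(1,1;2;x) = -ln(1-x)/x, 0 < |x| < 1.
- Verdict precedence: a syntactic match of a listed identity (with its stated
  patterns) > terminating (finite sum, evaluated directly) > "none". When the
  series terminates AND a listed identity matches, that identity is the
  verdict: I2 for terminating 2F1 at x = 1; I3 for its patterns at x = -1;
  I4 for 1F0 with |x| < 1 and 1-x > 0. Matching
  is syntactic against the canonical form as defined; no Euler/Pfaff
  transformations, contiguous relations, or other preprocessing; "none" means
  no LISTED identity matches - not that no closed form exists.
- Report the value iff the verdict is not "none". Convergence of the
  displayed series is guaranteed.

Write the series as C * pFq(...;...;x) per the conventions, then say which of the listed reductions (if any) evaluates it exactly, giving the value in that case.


Canonical form: C = -8/5 times 2F1 with upper {-3, 2}, lower {6}, x = -1. Verdict: the Kummer evaluation I3 fires (x = -1; c = 6 equals 1+a-b for upper {-3, 2}: listed pattern). Exact value: -4.

First insight: t_0 = -8/5 here, and (1)_k (prefactor -8/5) is k! itself.
Adjacent-term ratio: r(k) = (-1) * (k-3) (k+2) / [(k+6) (k+1)] - rational in k, leading ratio (-1); with t_0 = -8/5, classification follows.


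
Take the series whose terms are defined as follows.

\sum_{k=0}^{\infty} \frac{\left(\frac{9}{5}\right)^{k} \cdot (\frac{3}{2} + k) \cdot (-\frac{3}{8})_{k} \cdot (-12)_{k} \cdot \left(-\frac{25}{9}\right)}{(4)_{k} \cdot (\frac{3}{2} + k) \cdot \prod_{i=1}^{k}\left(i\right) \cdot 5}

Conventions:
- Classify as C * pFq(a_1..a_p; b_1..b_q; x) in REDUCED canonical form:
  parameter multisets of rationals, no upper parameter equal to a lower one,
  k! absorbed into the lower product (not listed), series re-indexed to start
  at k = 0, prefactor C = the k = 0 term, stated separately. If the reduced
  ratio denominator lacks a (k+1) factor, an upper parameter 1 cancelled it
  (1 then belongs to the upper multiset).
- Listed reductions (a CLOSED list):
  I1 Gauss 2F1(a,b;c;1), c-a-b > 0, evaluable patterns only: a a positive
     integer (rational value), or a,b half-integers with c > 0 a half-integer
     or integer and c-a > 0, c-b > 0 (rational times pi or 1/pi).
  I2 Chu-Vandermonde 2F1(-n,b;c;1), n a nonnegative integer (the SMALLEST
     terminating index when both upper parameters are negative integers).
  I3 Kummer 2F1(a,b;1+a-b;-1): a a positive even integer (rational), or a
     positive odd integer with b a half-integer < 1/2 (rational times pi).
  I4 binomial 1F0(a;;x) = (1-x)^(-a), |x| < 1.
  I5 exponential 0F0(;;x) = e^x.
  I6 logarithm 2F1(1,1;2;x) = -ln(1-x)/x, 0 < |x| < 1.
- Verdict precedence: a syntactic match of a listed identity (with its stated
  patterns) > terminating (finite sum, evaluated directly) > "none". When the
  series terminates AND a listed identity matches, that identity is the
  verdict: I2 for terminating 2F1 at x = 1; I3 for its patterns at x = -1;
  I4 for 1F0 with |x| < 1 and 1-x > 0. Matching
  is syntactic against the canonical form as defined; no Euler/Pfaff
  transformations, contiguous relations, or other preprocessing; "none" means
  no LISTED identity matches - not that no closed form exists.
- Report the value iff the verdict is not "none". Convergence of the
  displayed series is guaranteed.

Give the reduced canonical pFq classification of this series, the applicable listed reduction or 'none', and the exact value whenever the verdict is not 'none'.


Reduced: x = \frac{9}{5}, 2F1, upper = {-12, -\frac{3}{8}}, lower = {4}, C = -\frac{5}{9}. Verdict: terminating - upper -12 stops the sum at k = 12; the 13 terms are added exactly. Hence: -\frac{35447055700039144271881}{30923764531200000000000}.

Structural cue: from the first term -\frac{5}{9}: the product of the first k integers (prefactor -5/9) is k!.
Adjacent-term ratio: r(k) = \frac{9}{5} * (k-12) (k-\frac{3}{8}) / [(k+4) (k+1)] - rational in k. x = \frac{9}{5}; t_0 = -\frac{5}{9}; negate the roots.


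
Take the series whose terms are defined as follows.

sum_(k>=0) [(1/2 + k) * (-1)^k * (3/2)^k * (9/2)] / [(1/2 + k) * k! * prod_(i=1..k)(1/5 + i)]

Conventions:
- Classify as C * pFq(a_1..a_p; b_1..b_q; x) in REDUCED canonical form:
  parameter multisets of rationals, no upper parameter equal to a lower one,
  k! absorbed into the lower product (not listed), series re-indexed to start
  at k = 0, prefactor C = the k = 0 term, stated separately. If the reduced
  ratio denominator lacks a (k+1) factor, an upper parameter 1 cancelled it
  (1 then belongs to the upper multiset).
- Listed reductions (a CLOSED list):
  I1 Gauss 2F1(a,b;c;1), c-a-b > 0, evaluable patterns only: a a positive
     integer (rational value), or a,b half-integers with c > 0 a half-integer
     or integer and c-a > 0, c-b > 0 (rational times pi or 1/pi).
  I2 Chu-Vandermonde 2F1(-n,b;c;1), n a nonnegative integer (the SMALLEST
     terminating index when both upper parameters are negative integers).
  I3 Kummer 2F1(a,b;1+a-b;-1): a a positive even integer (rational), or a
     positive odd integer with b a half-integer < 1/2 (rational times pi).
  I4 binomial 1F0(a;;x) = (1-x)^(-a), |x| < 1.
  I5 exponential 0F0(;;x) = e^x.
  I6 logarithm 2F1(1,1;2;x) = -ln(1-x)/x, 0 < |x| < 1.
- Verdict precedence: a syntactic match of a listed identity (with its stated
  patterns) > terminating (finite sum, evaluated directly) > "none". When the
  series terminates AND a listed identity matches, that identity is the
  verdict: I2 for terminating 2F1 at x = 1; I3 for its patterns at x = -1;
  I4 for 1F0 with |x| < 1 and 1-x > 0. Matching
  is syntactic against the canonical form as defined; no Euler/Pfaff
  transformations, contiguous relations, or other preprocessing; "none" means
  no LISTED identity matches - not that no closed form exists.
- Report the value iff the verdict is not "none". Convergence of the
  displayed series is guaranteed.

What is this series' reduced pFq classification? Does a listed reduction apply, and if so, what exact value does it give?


Key observation: x = (-3/2) and the lower running product (prefactor 9/2) is a rising factorial.
Adjacent-term ratio: r(k) = (-3/2) * 1 / [(k+6/5) (k+1)] - poly over poly, x = (-3/2) from leading terms; C = 9/2 at k = 0.

Classification (C = 9/2): 0F1 with upper {-}, lower {6/5}, argument x = -3/2. Verdict: none here - no I1-I6 shape fits x = -3/2 with lower {6/5}.


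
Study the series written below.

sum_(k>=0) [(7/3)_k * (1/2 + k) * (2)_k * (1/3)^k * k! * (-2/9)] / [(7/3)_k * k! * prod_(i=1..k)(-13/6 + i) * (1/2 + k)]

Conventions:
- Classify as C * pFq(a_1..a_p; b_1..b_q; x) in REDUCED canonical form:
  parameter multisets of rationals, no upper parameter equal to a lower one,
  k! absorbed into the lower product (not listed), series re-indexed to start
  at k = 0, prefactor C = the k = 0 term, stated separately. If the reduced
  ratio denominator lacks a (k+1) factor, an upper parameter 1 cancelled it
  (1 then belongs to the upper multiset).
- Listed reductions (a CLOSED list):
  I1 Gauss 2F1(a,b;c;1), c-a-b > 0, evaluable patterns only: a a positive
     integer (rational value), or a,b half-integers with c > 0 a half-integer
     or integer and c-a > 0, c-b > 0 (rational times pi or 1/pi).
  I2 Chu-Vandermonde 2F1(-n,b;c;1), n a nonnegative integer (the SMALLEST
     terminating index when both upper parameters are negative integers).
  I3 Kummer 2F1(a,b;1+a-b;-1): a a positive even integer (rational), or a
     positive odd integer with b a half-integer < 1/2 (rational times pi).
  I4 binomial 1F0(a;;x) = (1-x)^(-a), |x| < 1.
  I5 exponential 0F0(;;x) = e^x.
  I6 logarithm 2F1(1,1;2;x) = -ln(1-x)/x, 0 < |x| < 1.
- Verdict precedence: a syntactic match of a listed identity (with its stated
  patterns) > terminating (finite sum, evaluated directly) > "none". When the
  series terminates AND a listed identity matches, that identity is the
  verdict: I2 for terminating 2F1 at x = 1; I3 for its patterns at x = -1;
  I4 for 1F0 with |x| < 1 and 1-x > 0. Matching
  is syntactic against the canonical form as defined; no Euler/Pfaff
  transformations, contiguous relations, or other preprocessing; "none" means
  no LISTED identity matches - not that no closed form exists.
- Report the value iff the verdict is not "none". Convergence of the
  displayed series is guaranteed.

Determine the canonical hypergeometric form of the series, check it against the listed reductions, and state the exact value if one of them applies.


The series (x = 1/3) is 2F1: upper {1, 2}, lower {-7/6}, prefactor -2/9. Verdict: none. No listed pattern accepts 2F1(1, 2; -7/6; 1/3).

The tell: with t_0 = -2/9, the lower running product (prefactor -2/9) is a rising factorial.
Step ratio: r(k) = (1/3) * (k+1) (k+2) / [(k-7/6) (k+1)] - rational in k. x = (1/3); t_0 = -2/9; negate the roots.


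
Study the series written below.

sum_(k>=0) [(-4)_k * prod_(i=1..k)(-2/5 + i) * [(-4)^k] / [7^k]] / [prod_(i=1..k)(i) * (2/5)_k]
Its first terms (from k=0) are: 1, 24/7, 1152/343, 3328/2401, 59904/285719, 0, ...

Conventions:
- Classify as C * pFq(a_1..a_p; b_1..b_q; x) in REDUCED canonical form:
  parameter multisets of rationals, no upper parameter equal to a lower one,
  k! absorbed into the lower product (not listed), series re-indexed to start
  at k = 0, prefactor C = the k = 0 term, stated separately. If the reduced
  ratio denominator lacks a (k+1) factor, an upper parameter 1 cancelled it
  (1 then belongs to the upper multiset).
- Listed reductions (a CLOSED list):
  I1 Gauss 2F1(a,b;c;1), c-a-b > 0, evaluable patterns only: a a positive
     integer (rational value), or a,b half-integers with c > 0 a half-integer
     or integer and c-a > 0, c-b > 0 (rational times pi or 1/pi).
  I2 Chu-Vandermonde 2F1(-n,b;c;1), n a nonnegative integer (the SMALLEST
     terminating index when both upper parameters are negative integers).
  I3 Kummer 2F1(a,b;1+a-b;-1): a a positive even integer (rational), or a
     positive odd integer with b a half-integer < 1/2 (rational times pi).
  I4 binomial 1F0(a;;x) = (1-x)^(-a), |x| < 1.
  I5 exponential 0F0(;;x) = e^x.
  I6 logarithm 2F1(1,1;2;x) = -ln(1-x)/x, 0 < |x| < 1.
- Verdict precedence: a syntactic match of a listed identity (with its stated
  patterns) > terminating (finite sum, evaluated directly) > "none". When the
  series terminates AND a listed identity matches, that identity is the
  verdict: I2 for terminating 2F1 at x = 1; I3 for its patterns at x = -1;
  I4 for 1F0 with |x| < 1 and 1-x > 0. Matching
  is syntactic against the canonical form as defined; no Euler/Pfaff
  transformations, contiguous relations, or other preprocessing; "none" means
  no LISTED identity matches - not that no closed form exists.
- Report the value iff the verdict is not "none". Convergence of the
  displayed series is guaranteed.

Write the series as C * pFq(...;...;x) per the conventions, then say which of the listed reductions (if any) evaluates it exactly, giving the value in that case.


Canonical form: C = 1 times 2F1 with upper {-4, 3/5}, lower {2/5}, x = -4/7. Verdict: terminating at k = 4: the factor (-4)_k kills every later term; summing the 5 survivors is exact. Its exact value is 2680879/285719.

First insight: x = (-4/7) and the product of the first k integers (C = 1) is k!.
Consecutive-term ratio: r(k) = (-4/7) * (k-4) (k+3/5) / [(k+2/5) (k+1)] ; factor over Q: parameters, x = (-4/7), and C = 1.


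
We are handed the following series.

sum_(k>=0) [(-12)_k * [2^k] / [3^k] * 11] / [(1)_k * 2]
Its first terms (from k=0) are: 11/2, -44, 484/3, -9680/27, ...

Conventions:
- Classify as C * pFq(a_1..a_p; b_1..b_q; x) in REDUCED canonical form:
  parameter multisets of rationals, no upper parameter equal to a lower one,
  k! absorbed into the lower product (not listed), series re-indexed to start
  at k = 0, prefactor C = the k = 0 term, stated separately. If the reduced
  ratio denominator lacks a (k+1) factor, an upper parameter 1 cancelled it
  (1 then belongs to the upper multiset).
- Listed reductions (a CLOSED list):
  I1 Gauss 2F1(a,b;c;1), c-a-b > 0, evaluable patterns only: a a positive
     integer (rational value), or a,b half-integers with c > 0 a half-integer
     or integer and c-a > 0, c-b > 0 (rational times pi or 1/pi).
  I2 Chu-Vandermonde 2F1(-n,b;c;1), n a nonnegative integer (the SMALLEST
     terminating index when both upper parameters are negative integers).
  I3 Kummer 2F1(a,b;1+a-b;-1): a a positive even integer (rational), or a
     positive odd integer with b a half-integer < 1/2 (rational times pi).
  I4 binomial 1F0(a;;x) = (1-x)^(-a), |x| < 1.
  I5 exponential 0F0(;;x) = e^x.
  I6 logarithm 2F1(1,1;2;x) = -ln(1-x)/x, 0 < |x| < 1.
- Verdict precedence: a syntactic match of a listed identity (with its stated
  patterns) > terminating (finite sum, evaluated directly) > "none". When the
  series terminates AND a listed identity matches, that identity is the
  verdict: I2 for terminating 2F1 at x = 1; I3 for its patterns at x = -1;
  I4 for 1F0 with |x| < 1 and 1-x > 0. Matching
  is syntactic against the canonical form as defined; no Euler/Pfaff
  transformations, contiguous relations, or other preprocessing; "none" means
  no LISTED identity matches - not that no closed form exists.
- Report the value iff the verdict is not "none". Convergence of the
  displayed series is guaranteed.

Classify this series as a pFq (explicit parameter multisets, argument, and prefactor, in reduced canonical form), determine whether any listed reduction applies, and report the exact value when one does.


The series (x = 2/3) is 1F0: upper {-12}, lower {-}, prefactor 11/2. Verdict (x = 2/3): the I4 binomial reduction applies (the 1F0 binomial series: exponent 12, x = 2/3). Exact value: 11/1062882.

The tell: with t_0 = 11/2, the constant factors (prefactor 11/2) combine into one prefactor.
Adjacent-term ratio: r(k) = (2/3) * (k-12) / [(k+1)] - rational; roots negated = parameters, x = (2/3), C = 11/2.


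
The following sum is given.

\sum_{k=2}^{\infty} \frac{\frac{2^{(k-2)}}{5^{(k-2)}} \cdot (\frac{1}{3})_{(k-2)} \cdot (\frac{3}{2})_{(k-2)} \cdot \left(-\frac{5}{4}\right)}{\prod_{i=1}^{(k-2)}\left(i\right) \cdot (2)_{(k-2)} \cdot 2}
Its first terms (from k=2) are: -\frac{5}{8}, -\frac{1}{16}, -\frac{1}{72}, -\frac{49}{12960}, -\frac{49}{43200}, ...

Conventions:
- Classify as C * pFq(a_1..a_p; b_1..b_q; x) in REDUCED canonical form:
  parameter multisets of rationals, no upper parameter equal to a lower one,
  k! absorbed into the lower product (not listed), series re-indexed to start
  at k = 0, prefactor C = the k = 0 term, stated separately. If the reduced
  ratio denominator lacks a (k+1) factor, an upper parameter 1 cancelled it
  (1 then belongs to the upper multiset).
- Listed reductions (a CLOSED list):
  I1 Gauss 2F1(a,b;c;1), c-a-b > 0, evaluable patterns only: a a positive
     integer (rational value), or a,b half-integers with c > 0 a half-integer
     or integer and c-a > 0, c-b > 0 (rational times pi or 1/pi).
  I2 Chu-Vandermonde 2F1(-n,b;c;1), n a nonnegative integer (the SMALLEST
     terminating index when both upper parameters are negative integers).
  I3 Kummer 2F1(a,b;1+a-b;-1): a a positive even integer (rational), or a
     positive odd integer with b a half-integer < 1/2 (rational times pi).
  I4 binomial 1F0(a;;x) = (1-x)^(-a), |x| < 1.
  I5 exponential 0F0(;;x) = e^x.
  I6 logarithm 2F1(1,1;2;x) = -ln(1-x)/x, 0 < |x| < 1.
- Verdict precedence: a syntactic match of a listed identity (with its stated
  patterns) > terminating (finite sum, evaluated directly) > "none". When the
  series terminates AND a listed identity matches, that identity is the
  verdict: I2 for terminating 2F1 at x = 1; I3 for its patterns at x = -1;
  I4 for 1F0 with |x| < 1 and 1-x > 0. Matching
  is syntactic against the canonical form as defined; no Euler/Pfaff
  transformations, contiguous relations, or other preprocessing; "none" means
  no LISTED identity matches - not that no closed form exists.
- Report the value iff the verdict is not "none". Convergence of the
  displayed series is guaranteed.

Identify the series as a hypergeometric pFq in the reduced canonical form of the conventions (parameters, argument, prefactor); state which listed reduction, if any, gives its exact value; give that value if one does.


Reduced: x = \frac{2}{5}, 2F1, upper = {\frac{1}{3}, \frac{3}{2}}, lower = {2}, C = -\frac{5}{8}. Verdict: none. A 2F1 with upper {\frac{1}{3}, \frac{3}{2}} fits none of I1-I6 at x = \frac{2}{5}; the sum runs forever.

The tell: with t_0 = -\frac{5}{8}, the product of the first k integers (C = -5/8) is k!.
Step ratio: r(k) = \frac{2}{5} * (k+\frac{1}{3}) (k+\frac{3}{2}) / [(k+2) (k+1)] - rational; roots negated = parameters, x = \frac{2}{5}, C = -\frac{5}{8}.


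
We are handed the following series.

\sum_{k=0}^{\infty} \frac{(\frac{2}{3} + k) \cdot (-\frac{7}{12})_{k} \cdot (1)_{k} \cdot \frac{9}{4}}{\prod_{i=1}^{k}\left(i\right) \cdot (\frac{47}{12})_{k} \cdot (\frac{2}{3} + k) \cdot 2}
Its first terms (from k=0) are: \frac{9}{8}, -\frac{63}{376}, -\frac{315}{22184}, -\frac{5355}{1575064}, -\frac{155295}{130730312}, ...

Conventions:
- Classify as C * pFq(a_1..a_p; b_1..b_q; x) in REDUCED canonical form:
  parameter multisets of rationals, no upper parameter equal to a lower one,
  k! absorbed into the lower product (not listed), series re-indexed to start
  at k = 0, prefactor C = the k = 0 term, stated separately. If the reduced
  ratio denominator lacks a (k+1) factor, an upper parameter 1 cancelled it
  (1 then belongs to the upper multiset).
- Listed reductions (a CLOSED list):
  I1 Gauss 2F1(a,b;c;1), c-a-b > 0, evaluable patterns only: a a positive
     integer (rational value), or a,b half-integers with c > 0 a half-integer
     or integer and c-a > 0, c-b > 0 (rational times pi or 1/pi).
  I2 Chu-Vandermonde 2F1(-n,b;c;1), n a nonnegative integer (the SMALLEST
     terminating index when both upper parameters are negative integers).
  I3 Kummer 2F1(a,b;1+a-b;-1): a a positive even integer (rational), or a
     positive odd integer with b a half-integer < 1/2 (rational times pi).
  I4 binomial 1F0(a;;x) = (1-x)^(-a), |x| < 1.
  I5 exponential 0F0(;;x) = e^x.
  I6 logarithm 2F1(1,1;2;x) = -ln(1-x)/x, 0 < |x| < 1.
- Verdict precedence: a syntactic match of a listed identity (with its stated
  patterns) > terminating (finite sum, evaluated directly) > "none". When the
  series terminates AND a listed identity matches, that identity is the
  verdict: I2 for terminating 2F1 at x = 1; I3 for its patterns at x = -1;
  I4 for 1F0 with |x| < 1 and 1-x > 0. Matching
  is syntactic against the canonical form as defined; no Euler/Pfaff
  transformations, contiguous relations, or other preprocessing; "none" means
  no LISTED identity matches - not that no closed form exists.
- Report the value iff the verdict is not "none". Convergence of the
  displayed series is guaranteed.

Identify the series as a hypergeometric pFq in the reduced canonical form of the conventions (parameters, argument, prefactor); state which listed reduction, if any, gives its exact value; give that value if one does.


Classification (C = \frac{9}{8}): 2F1 with upper {-\frac{7}{12}, 1}, lower {\frac{47}{12}}, argument x = 1. Verdict: the Gauss summation I1 fires (x = 1: the Gamma ratio telescopes since c-a-b = 7/2 > 0 and a = 1 in Z>0). Value: \frac{15}{16}.

Key observation: from the first term \frac{9}{8}: the constant factors (C = 9/8) combine into one prefactor.
Adjacent-term ratio: r(k) = 1 * (k-\frac{7}{12}) (k+1) / [(k+\frac{47}{12}) (k+1)] - rational; roots negated = parameters, x = 1, C = \frac{9}{8}.


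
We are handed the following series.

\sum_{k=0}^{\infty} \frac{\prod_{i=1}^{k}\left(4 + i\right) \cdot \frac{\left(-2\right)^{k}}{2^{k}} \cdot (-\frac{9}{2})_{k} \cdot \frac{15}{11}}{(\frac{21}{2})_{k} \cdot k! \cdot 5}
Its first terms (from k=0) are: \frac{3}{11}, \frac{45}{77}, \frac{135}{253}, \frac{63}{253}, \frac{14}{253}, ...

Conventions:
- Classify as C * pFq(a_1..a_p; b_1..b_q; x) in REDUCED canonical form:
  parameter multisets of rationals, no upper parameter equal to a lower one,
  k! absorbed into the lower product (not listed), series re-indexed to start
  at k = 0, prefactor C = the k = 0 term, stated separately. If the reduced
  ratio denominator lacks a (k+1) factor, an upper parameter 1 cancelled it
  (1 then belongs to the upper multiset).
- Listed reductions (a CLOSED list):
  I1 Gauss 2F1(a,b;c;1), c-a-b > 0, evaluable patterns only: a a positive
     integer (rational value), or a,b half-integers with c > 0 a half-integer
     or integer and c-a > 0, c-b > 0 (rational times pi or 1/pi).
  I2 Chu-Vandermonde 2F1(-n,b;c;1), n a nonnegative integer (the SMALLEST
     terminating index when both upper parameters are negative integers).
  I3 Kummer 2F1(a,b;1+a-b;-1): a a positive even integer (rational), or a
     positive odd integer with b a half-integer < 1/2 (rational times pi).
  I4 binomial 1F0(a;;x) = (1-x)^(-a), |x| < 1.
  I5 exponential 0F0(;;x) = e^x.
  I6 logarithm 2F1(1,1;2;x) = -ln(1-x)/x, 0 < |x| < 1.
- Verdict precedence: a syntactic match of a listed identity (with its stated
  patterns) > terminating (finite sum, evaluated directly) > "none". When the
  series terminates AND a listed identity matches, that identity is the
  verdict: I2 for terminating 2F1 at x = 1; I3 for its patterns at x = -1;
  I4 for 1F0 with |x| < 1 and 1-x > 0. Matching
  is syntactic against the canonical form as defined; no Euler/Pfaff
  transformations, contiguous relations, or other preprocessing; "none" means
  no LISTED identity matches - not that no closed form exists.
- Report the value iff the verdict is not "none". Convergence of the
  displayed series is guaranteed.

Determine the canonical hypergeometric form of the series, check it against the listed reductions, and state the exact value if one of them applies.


This is \frac{3}{11} * 2F1(-\frac{9}{2}, 5; \frac{21}{2}; -1) in reduced canonical form. Verdict at x = -1: Kummer (I3) matches (x = -1; c = \frac{21}{2} equals 1+a-b for upper {-\frac{9}{2}, 5}: listed pattern). Its exact value is \frac{566865}{1048576} \cdot \pi.

Key step: with t_0 = \frac{3}{11}, the constant factors (prefactor 3/11) combine into one prefactor.
Consecutive-term ratio: r(k) = -1 * (k-\frac{9}{2}) (k+5) / [(k+\frac{21}{2}) (k+1)] ; factor over Q: parameters, x = -1, and C = \frac{3}{11}.


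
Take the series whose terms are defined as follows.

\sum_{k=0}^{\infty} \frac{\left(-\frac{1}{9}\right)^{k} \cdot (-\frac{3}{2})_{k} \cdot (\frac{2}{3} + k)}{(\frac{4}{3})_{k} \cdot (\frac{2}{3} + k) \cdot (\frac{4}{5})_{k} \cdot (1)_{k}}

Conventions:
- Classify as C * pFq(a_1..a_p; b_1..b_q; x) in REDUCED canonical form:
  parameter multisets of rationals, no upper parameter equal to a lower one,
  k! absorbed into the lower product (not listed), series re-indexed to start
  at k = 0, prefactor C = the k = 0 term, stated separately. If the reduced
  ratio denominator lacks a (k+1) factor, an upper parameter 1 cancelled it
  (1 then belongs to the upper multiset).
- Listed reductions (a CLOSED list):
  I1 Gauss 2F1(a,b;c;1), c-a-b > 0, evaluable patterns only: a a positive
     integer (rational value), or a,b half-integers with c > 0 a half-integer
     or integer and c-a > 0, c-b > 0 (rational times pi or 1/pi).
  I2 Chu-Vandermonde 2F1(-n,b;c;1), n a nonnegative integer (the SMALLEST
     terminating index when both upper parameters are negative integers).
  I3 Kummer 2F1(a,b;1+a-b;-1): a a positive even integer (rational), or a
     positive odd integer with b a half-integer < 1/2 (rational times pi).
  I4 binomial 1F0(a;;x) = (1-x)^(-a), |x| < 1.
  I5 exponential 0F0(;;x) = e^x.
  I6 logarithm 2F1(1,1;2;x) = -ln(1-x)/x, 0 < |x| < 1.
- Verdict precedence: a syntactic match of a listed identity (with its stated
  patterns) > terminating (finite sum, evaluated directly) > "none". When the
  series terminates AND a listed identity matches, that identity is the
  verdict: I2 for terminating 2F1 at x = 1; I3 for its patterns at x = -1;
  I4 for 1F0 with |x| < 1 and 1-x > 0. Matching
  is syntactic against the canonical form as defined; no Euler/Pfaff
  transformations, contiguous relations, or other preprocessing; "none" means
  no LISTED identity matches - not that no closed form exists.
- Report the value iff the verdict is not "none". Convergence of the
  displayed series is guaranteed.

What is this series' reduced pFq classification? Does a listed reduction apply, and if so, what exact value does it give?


Prefactor 1, argument -\frac{1}{9}: 1F2 with upper {-\frac{3}{2}} over lower {\frac{4}{5}, \frac{4}{3}}. Verdict: none here - no I1-I6 shape fits x = -\frac{1}{9} with lower {\frac{4}{5}, \frac{4}{3}}.

Key step: t_0 being 1, (1)_k (C = 1) is k! itself.
Term ratio: r(k) = -\frac{1}{9} * (k-\frac{3}{2}) / [(k+\frac{4}{5}) (k+\frac{4}{3}) (k+1)] - rational; roots negated = parameters, x = -\frac{1}{9}, C = 1.


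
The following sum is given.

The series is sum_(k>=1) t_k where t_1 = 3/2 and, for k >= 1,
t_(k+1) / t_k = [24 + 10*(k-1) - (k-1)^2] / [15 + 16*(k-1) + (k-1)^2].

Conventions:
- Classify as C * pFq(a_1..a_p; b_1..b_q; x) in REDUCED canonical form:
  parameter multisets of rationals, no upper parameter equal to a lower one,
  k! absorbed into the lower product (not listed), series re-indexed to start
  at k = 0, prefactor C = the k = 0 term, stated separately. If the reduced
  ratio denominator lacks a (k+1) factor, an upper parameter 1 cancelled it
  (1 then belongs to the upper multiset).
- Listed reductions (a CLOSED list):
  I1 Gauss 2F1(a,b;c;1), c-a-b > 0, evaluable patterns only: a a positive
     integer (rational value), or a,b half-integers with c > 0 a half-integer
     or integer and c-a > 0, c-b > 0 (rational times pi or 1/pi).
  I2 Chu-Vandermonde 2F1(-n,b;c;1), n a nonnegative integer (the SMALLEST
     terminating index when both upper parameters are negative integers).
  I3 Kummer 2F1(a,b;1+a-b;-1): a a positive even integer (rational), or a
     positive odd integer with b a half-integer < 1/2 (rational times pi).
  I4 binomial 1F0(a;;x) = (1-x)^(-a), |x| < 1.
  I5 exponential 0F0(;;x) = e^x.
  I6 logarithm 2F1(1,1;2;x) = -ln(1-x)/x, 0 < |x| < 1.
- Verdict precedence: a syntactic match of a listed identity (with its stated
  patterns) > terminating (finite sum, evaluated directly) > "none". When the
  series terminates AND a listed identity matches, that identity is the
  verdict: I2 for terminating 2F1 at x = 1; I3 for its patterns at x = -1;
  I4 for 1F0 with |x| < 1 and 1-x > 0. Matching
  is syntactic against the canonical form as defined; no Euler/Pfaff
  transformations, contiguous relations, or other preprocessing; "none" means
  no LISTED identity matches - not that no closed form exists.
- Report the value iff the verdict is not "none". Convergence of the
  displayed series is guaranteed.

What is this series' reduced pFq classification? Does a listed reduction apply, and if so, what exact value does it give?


At argument -1: a 2F1 with upper {-12, 2}, lower {15}, scaled by C = 3/2. Verdict: this is the Kummer evaluation I3 (x = -1; c = 15 equals 1+a-b for upper {-12, 2}: listed pattern). Hence: 21/2.

The tell: t_0 = 3/2 here, and the expanded ratio factors over Q; prefactor 3/2, roots give parameters.
Term ratio: r(k) = (-1) * (k-12) (k+2) / [(k+15) (k+1)] - rational; roots negated = parameters, x = (-1), C = 3/2.


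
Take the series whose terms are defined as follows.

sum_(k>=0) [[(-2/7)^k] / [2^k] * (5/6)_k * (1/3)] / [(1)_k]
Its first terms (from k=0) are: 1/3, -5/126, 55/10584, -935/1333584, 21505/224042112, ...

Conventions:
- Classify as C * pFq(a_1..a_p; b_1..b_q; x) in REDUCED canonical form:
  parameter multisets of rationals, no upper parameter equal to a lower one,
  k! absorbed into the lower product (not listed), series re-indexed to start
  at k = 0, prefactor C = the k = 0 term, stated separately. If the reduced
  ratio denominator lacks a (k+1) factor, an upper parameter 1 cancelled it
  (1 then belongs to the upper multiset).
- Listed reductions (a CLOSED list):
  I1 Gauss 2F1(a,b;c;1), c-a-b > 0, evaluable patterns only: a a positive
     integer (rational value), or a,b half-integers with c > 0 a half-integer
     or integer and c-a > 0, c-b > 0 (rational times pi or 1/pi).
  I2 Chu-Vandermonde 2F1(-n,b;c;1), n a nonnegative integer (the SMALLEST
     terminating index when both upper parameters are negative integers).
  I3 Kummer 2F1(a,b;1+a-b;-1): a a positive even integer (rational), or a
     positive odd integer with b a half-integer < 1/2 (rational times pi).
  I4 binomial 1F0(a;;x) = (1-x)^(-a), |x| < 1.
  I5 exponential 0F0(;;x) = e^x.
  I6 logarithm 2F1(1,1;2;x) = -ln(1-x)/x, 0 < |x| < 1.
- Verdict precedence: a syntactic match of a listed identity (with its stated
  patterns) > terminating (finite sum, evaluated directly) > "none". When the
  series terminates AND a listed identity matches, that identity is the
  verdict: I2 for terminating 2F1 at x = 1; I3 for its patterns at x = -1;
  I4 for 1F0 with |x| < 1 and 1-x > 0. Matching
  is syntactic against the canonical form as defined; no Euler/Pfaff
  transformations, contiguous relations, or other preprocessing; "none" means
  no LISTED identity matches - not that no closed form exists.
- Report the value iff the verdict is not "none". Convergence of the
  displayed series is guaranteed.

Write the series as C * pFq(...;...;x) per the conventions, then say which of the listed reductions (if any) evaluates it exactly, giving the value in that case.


The tell: with t_0 = 1/3, the two k-th powers (C = 1/3, x = -1/7) combine into one argument.
Adjacent-term ratio: r(k) = (-1/7) * (k+5/6) / [(k+1)] - rational in k. x = (-1/7); t_0 = 1/3; negate the roots.

Reduced: x = -1/7, 1F0, upper = {5/6}, lower = {-}, C = 1/3. Verdict: the I4 binomial reduction matches (the 1F0 binomial series: exponent -5/6, x = -1/7). Value: (1/3) * (8/7)^(-5/6).


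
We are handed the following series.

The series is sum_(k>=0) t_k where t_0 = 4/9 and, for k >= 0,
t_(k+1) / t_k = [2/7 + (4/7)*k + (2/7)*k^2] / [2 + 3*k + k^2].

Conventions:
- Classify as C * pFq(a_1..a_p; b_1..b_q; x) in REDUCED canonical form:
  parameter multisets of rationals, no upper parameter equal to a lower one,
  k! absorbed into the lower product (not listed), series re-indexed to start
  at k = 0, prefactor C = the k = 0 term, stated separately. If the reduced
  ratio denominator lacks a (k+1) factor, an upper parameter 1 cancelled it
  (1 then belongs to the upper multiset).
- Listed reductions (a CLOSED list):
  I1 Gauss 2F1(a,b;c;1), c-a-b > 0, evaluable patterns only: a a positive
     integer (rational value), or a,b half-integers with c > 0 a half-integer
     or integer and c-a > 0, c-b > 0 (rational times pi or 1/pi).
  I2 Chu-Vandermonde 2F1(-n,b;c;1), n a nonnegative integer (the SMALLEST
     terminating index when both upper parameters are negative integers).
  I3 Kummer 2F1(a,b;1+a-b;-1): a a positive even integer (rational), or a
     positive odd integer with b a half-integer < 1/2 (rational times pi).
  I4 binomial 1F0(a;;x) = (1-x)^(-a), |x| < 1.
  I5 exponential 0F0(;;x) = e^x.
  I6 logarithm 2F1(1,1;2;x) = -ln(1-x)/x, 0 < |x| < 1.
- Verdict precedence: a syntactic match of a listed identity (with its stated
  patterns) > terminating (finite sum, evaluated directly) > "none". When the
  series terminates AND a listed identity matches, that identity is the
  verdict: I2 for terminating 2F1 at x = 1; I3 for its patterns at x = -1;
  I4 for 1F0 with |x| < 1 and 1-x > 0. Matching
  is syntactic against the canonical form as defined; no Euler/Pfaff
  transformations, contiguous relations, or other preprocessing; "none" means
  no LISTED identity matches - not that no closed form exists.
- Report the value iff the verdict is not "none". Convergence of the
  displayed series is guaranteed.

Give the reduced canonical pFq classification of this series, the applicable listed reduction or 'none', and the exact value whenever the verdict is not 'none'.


Prefactor 4/9, argument 2/7: 2F1 with upper {1, 1} over lower {2}. Verdict: the logarithmic series (I6) fires (the logarithm: parameters (1,1;2), x = 2/7). Value: (-14/9) * ln(5/7).

Key observation: with t_0 = 4/9, factor the ratio over Q (prefactor 4/9): negated roots = parameters.
Ratio: r(k) = (2/7) * (k+1) (k+1) / [(k+2) (k+1)] - rational in k, leading ratio (2/7); with t_0 = 4/9, classification follows.


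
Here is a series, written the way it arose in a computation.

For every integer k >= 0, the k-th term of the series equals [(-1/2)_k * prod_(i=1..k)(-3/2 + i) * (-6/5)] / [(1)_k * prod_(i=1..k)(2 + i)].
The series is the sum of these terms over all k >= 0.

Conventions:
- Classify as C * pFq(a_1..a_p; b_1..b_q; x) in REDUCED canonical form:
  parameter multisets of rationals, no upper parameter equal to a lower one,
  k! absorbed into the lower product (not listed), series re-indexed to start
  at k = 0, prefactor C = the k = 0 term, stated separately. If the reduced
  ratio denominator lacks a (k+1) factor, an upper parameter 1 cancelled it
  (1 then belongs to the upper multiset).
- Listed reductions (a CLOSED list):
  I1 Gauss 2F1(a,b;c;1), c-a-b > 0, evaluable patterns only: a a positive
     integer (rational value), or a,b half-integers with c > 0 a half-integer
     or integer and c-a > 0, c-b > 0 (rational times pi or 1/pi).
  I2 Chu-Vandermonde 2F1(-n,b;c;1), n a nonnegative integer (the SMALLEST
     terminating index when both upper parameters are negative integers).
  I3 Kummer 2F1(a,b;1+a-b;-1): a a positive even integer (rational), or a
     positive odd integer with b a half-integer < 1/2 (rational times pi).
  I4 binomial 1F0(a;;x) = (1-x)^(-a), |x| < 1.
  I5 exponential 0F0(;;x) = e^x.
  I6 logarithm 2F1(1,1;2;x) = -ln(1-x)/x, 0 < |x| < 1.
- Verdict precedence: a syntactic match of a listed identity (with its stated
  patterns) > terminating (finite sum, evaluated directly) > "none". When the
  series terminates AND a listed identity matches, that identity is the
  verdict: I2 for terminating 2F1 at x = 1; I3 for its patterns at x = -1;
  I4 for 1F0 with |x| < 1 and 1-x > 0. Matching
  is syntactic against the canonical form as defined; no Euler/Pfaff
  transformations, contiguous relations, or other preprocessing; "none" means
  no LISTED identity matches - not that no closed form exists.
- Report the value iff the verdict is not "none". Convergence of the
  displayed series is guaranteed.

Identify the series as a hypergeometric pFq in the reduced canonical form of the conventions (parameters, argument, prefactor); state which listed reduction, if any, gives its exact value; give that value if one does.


The tell: x = 1 and (1)_k (C = -6/5) is k! itself.
Consecutive-term ratio: r(k) = 1 * (k-1/2) (k-1/2) / [(k+3) (k+1)] ; factor over Q: parameters, x = 1, and C = -6/5.

With C = -6/5: the canonical form is 2F1(-1/2, -1/2; 3; 1). Verdict: Gauss (I1, half-integer pattern) matches (x = 1; upper {-1/2, -1/2} half-integers, c = 3 in the evaluable pattern). Exact value: (-512/125) / pi.


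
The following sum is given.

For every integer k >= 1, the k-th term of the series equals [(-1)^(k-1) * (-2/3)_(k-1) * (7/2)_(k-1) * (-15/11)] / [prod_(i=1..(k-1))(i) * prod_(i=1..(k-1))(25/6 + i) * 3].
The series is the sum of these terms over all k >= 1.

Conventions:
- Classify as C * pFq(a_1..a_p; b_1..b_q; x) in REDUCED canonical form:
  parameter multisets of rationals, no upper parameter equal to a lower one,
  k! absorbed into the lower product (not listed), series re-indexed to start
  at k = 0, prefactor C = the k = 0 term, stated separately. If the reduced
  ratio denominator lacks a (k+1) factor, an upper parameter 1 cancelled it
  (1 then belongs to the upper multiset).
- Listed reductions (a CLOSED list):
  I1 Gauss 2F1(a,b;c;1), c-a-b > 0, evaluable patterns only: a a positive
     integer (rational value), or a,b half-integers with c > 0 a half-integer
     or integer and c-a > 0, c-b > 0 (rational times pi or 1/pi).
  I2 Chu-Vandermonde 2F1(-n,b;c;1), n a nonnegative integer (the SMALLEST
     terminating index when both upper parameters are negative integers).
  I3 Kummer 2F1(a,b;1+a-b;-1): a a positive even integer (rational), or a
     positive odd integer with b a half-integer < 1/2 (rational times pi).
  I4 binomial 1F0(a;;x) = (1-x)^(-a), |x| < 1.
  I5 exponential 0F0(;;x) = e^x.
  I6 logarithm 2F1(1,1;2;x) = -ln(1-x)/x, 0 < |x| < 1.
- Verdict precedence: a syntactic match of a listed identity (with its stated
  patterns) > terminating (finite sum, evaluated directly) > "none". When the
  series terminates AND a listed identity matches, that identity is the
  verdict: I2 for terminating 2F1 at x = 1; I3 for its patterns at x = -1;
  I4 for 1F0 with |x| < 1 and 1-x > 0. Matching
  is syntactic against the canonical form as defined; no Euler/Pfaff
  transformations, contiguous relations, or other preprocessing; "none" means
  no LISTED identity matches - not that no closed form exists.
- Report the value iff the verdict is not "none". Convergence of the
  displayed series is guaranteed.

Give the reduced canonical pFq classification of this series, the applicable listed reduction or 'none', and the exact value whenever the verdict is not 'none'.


Key step: from the first term -5/11: the lower running product (C = -5/11, x = -1) is a rising factorial.
Ratio: r(k) = (-1) * (k-2/3) (k+7/2) / [(k+31/6) (k+1)] ; factor over Q: parameters, x = (-1), and C = -5/11.

This is -5/11 * 2F1(-2/3, 7/2; 31/6; -1) in reduced canonical form. Verdict: none. A 2F1 with upper {-2/3, 7/2} fits none of I1-I6 at x = -1; the sum runs forever.
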